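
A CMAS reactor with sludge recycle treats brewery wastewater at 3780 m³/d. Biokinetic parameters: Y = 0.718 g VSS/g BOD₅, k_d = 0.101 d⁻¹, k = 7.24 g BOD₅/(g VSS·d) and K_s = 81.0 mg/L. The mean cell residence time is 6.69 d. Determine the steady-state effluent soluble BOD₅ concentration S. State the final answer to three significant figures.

Effluent substrate depends only on kinetics and SRT: S = K_s(1 + k_d θ_c) / [θ_c(Yk − k_d) − 1] = 81.0 × (1 + 0.101 × 6.69) / [6.69 × (0.718 × 7.24 − 0.101) − 1] = 135.7 / 33.10 = 4.100 mg/L.

S ≈ 4.10 mg/L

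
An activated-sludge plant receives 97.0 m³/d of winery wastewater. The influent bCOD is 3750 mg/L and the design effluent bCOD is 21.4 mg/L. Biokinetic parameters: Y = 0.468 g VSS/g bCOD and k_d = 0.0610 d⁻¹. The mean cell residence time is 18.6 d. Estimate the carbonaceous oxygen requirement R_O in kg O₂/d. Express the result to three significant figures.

R_O ≈ 249 kg O₂/d

Y_obs = Y / (1 + k_d θ_c) = 0.468 / (1 + 0.0610 × 18.6) = 0.468 / 2.135 = 0.2192.
Mass of bCOD removed per day: Q(S₀ − S) = 97.0 × 3729 g/m³ = 361.7 kg/d.
P_X = Y_obs·Q·(S₀ − S) = 0.2192 × 361.7 = 79.30 kg VSS/d.
R_O = Q·ΔS − 1.42 P_X = 361.7 − 112.6 = 249.1 kg O₂/d.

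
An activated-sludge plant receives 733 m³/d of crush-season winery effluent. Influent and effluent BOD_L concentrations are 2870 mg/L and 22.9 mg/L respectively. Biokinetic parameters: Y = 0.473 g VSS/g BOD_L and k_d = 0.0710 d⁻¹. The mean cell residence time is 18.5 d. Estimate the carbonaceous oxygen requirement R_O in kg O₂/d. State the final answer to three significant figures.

Y_obs = Y / (1 + k_d θ_c) = 0.473 / (1 + 0.0710 × 18.5) = 0.473 / 2.313 = 0.2045.
Q·(S₀ − S) = 733 × (2870 − 22.9) × 10⁻³ = 2087 kg/d removed.
Net sludge production P_X = 0.2045 × 2087 = 426.7 kg VSS/d.
R_O = Q·(S₀ − S) − 1.42·P_X = 2087 − 1.42 × 426.7 = 1481 kg O₂/d.

R_O ≈ 1480 kg O₂/d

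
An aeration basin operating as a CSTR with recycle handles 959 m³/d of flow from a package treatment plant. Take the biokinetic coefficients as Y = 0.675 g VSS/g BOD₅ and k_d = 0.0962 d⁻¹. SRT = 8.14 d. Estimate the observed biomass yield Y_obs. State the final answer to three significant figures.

Correct the yield for decay: Y_obs = Y/(1 + k_d θ_c) = 0.675 / (1 + 0.0962 × 8.14) = 0.675 / 1.783 = 0.3786.

Y_obs ≈ 0.379 g VSS/g BOD₅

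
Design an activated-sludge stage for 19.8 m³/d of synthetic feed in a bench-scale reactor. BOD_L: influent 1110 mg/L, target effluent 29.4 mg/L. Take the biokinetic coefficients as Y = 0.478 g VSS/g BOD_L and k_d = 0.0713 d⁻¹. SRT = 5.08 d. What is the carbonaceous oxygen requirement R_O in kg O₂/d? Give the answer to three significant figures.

Correct the yield for decay: Y_obs = Y/(1 + k_d θ_c) = 0.478 / (1 + 0.0713 × 5.08) = 0.478 / 1.362 = 0.3509.
ΔS = 1110 − 29.4 = 1081 mg/L, so the substrate removal rate is 19.8 × 1081/1000 = 21.40 kg BOD_L/d.
Net sludge production P_X = 0.3509 × 21.40 = 7.508 kg VSS/d.
R_O = Q·ΔS − 1.42 P_X = 21.40 − 10.66 = 10.73 kg O₂/d.

R_O ≈ 10.7 kg O₂/d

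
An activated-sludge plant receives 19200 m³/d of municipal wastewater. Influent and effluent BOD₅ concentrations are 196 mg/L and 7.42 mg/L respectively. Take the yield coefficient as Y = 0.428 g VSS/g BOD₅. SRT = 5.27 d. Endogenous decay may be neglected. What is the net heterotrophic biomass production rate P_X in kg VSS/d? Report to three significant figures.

P_X ≈ 1550 kg VSS/d

With endogenous decay neglected, the observed yield equals the true yield: Y_obs = Y = 0.428 g VSS/g BOD₅.
Substrate removed = Q·(S₀ − S) = 19200 m³/d × (196 − 7.42) g/m³ = 3.62×10^6 g/d = 3621 kg/d.
P_X = Y_obs · Q(S₀ − S) = 0.4280 × 3621 = 1550 kg VSS/d.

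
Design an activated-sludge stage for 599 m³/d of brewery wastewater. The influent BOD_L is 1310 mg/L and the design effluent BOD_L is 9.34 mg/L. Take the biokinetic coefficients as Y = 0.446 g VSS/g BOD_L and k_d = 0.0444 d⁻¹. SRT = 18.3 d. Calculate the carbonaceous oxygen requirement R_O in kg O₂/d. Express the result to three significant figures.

R_O ≈ 507 kg O₂/d

The observed yield is Y_obs = Y/(1 + k_d·θ_c) = 0.446 / (1 + 0.0444 × 18.3) = 0.446 / 1.813 = 0.2461 g VSS per g BOD_L removed.
Q·(S₀ − S) = 599 × (1310 − 9.34) × 10⁻³ = 779.1 kg/d removed.
Net sludge production P_X = 0.2461 × 779.1 = 191.7 kg VSS/d.
R_O = Q·ΔS − 1.42 P_X = 779.1 − 272.2 = 506.9 kg O₂/d.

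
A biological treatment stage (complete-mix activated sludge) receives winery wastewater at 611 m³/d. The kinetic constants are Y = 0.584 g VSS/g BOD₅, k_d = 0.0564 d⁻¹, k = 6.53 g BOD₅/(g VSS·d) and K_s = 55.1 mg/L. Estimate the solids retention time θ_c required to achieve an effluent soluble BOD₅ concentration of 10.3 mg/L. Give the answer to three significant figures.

θ_c ≈ 1.84 d

Specific growth rate at S = 10.3 mg/L: μ = YkS/(K_s+S) = 0.584·6.53·10.3/(55.1+10.3) = 0.6006 d⁻¹.
θ_c = 1/(μ − k_d) = 1/(0.6006 − 0.0564) = 1/0.5442 = 1.838 d.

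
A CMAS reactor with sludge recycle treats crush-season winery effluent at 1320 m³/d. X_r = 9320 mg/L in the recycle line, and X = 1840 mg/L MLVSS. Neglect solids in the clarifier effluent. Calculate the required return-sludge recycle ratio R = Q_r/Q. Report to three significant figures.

Mass balance around the secondary clarifier (neglecting effluent solids): R = X / (X_r − X) = 1840 / (9320 − 1840) = 0.2460.

R ≈ 0.246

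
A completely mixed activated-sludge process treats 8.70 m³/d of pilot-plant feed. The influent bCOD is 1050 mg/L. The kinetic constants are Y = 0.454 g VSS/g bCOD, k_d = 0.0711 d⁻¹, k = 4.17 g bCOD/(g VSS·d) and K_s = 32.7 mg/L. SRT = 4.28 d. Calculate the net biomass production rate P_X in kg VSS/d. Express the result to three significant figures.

From the Monod/SRT balance for a CMAS, S = K_s·(1+k_d θ_c)/[θ_c·(Y k − k_d) − 1] = 32.7 × (1 + 0.0711 × 4.28) / [4.28 × (0.454 × 4.17 − 0.0711) − 1] = 42.65 / 6.799 = 6.274 mg/L.
The observed yield is Y_obs = Y/(1 + k_d·θ_c) = 0.454 / (1 + 0.0711 × 4.28) = 0.454 / 1.304 = 0.3481 g VSS per g bCOD removed.
Substrate removed = Q·(S₀ − S) = 8.70 m³/d × (1050 − 6.27) g/m³ = 9.08×10^3 g/d = 9.080 kg/d.
P_X = Y_obs · Q(S₀ − S) = 0.3481 × 9.080 = 3.161 kg VSS/d.

P_X ≈ 3.16 kg VSS/d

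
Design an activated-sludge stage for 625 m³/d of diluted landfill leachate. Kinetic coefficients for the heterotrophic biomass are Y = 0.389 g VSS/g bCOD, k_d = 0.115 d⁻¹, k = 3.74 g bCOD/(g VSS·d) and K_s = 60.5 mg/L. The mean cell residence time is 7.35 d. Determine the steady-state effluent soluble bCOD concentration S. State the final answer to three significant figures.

Effluent substrate depends only on kinetics and SRT: S = K_s(1 + k_d θ_c) / [θ_c(Yk − k_d) − 1] = 60.5 × (1 + 0.115 × 7.35) / [7.35 × (0.389 × 3.74 − 0.115) − 1] = 111.6 / 8.848 = 12.62 mg/L.

S ≈ 12.6 mg/L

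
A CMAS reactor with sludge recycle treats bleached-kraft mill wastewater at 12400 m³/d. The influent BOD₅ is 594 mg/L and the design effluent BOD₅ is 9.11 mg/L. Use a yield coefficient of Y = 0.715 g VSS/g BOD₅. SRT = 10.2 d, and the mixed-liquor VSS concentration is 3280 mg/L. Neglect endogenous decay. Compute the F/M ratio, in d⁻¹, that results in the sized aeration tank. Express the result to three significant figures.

F/M ≈ 0.139 d⁻¹

Biomass mass balance (decay neglected): V·X = Y·Q·(S₀ − S)·θ_c, so V = 0.715 × 12400 × (594 − 9.11) × 10.2 / 3280 = 16126 m³.
F/M = applied load / biomass = Q·S₀/(V·X) = 12400 × 594 / (16126 × 3280) = 0.1393 d⁻¹.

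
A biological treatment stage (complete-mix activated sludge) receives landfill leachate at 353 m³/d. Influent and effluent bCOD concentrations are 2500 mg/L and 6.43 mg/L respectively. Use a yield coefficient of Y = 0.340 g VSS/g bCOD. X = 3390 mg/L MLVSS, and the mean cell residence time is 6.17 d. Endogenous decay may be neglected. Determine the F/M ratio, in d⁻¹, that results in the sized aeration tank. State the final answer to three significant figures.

V·X = Y·Q·ΔS·θ_c gives V = 0.340 × 353 × (2500 − 6.43) × 6.17 / 3390 = 544.7 m³.
F/M = Q·S₀ / (V·X) = 353 × 2500 / (544.7 × 3390) = 0.4779 g bCOD·(g VSS·d)⁻¹.

F/M ≈ 0.478 d⁻¹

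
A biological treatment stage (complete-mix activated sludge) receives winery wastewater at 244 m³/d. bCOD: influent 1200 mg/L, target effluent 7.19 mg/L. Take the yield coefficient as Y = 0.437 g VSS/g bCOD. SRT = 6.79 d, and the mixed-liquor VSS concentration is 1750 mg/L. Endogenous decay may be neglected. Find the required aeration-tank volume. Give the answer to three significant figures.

Biomass mass balance (decay neglected): V·X = Y·Q·(S₀ − S)·θ_c, so V = 0.437 × 244 × (1200 − 7.19) × 6.79 / 1750 = 493.5 m³.

V ≈ 493 m³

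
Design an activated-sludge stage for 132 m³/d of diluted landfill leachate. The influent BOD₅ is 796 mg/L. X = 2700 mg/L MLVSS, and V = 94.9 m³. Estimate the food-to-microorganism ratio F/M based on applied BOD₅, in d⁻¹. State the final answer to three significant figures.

F/M ≈ 0.410 d⁻¹

F/M = applied load / biomass = Q·S₀/(V·X) = 132 × 796 / (94.90 × 2700) = 0.4101 d⁻¹.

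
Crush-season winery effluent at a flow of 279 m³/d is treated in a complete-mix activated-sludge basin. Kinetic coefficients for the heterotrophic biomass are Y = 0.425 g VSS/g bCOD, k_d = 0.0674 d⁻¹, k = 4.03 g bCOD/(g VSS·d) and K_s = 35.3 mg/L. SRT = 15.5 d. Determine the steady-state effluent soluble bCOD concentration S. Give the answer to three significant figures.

Effluent substrate depends only on kinetics and SRT: S = K_s(1 + k_d θ_c) / [θ_c(Yk − k_d) − 1] = 35.3 × (1 + 0.0674 × 15.5) / [15.5 × (0.425 × 4.03 − 0.0674) − 1] = 72.18 / 24.50 = 2.946 mg/L.

S ≈ 2.95 mg/L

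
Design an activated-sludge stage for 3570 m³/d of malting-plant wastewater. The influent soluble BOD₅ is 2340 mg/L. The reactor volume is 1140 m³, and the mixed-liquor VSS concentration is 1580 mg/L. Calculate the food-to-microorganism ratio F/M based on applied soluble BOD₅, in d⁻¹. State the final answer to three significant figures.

F/M ≈ 4.64 d⁻¹

Food-to-microorganism ratio F/M = Q S₀ / (V X) = 3570 × 2340 / (1140 × 1580) = 4.638 d⁻¹.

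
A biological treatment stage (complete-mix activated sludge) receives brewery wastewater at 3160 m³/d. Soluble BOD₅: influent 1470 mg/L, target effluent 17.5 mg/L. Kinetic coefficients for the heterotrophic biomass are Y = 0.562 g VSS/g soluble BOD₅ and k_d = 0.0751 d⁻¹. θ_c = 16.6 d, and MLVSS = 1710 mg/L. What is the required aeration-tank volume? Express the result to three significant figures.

Rearranging the biomass balance for a CMAS with decay, V = Y·Q·ΔS·θ_c / [X·(1+k_d θ_c)] = 0.562 × 3160 × (1470 − 17.5) × 16.6 / [1710 × (1 + 0.0751 × 16.6)] = 4.28×10^7 / 3842 = 11146 m³.

V ≈ 11100 m³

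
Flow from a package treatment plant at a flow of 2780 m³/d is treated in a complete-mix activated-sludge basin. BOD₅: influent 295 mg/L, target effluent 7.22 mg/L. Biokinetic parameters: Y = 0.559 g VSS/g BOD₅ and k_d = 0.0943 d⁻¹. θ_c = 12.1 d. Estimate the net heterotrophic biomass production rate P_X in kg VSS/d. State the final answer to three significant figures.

P_X ≈ 209 kg VSS/d

The observed yield is Y_obs = Y/(1 + k_d·θ_c) = 0.559 / (1 + 0.0943 × 12.1) = 0.559 / 2.141 = 0.2611 g VSS per g BOD₅ removed.
Mass of BOD₅ removed per day: Q(S₀ − S) = 2780 × 287.8 g/m³ = 800.0 kg/d.
Biomass produced: P_X = Y_obs·Q·ΔS = 0.2611 × 800.0 ≈ 208.9 kg VSS/d.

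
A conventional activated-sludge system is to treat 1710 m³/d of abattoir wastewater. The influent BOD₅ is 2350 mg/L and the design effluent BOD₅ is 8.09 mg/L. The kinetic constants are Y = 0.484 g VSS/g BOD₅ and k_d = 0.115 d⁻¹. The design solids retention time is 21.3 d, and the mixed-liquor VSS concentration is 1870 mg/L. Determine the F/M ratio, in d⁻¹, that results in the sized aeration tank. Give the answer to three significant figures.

F/M ≈ 0.336 d⁻¹

Rearranging the biomass balance for a CMAS with decay, V = Y·Q·ΔS·θ_c / [X·(1+k_d θ_c)] = 0.484 × 1710 × (2350 − 8.09) × 21.3 / [1870 × (1 + 0.115 × 21.3)] = 4.13×10^7 / 6451 = 6400 m³.
Food-to-microorganism ratio F/M = Q S₀ / (V X) = 1710 × 2350 / (6400 × 1870) = 0.3358 d⁻¹.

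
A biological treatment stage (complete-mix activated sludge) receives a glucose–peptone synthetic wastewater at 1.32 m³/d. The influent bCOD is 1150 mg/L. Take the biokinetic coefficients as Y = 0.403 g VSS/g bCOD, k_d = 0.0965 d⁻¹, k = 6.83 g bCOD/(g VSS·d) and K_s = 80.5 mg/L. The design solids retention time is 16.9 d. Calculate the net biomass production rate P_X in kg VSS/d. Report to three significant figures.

For a completely mixed reactor with recycle the Lawrence–McCarty relation gives S = K_s·(1 + k_d·θ_c) / [θ_c·(Y·k − k_d) − 1] = 80.5 × (1 + 0.0965 × 16.9) / [16.9 × (0.403 × 6.83 − 0.0965) − 1] = 211.8 / 43.89 = 4.826 mg/L.
The observed yield is Y_obs = Y/(1 + k_d·θ_c) = 0.403 / (1 + 0.0965 × 16.9) = 0.403 / 2.631 = 0.1532 g VSS per g bCOD removed.
Substrate removed = Q·(S₀ − S) = 1.32 m³/d × (1150 − 4.83) g/m³ = 1.51×10^3 g/d = 1.512 kg/d.
Net biomass production P_X = Y_obs × Q·(S₀ − S) = 0.1532 × 1.512 = 0.2316 kg VSS/d.

P_X ≈ 0.232 kg VSS/d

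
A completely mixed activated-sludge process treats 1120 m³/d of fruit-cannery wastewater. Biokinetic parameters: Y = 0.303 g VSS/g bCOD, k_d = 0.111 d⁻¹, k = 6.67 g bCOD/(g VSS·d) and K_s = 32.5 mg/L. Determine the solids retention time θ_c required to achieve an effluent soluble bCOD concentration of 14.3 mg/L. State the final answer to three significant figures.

θ_c ≈ 1.97 d

From 1/θ_c = Y·k·S/(K_s + S) − k_d: Y·k·S/(K_s+S) = 0.303 × 6.67 × 14.3 / (32.5 + 14.3) = 0.6175 d⁻¹.
1/θ_c = 0.6175 − 0.111 = 0.5065 d⁻¹, so θ_c = 1.974 d.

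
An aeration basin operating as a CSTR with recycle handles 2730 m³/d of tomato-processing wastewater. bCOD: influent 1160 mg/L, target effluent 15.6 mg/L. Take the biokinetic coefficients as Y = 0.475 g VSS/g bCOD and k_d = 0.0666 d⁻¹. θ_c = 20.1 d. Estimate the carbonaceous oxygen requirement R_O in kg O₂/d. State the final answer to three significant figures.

Correct the yield for decay: Y_obs = Y/(1 + k_d θ_c) = 0.475 / (1 + 0.0666 × 20.1) = 0.475 / 2.339 = 0.2031.
Substrate removed = Q·(S₀ − S) = 2730 m³/d × (1160 − 15.6) g/m³ = 3.12×10^6 g/d = 3124 kg/d.
Biomass synthesised: P_X = Y_obs × 3124 = 634.6 kg VSS/d.
R_O = Q·(S₀ − S) − 1.42·P_X = 3124 − 1.42 × 634.6 = 2223 kg O₂/d.

R_O ≈ 2220 kg O₂/d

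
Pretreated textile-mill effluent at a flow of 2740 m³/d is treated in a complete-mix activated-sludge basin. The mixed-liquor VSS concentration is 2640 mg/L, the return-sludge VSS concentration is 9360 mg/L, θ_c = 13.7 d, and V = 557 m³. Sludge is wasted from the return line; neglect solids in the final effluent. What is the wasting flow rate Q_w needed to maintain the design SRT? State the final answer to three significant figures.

θ_c = V·X/(Q_w·X_r) when wasting from the recycle, so Q_w = V·X/(θ_c·X_r) = 557.0 × 2640 / (13.7 × 9360) = 11.47 m³/d.

Q_w ≈ 11.5 m³/d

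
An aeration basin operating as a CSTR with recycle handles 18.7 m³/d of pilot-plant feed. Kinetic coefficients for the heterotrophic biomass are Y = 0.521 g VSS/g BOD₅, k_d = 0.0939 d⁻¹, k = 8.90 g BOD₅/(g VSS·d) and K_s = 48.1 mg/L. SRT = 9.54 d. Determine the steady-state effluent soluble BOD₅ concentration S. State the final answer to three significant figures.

From the Monod/SRT balance for a CMAS, S = K_s·(1+k_d θ_c)/[θ_c·(Y k − k_d) − 1] = 48.1 × (1 + 0.0939 × 9.54) / [9.54 × (0.521 × 8.90 − 0.0939) − 1] = 91.19 / 42.34 = 2.154 mg/L.

S ≈ 2.15 mg/L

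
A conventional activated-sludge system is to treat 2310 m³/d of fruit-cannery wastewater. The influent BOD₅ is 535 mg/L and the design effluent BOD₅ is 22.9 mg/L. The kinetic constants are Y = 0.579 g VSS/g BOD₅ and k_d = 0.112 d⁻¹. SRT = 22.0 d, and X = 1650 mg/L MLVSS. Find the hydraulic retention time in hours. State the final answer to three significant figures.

Rearranging the biomass balance for a CMAS with decay, V = Y·Q·ΔS·θ_c / [X·(1+k_d θ_c)] = 0.579 × 2310 × (535 − 22.9) × 22.0 / [1650 × (1 + 0.112 × 22.0)] = 1.51×10^7 / 5716 = 2636 m³.
Hydraulic retention time τ = V/Q = 2636 / 2310 = 1.141 d = 27.39 h.

τ ≈ 27.4 h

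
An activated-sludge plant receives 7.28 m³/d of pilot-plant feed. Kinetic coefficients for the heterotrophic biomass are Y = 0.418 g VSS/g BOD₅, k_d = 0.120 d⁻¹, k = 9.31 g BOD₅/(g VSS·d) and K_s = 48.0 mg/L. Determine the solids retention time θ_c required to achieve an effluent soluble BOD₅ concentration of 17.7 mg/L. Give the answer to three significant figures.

θ_c ≈ 1.08 d

From 1/θ_c = Y·k·S/(K_s + S) − k_d: Y·k·S/(K_s+S) = 0.418 × 9.31 × 17.7 / (48.0 + 17.7) = 1.048 d⁻¹.
1/θ_c = 1.048 − 0.120 = 0.9284 d⁻¹, so θ_c = 1.077 d.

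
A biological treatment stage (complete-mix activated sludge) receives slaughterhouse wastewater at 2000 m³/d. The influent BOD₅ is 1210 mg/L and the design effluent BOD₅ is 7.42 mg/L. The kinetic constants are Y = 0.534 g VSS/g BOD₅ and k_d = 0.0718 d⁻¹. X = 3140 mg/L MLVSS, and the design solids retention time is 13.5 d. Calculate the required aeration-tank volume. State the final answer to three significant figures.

Rearranging the biomass balance for a CMAS with decay, V = Y·Q·ΔS·θ_c / [X·(1+k_d θ_c)] = 0.534 × 2000 × (1210 − 7.42) × 13.5 / [3140 × (1 + 0.0718 × 13.5)] = 1.73×10^7 / 6184 = 2804 m³.

V ≈ 2800 m³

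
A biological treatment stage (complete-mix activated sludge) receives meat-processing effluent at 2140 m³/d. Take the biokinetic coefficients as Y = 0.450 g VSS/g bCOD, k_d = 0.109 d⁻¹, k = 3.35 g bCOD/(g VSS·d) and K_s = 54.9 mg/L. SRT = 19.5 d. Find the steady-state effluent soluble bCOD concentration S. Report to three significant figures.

Effluent substrate depends only on kinetics and SRT: S = K_s(1 + k_d θ_c) / [θ_c(Yk − k_d) − 1] = 54.9 × (1 + 0.109 × 19.5) / [19.5 × (0.450 × 3.35 − 0.109) − 1] = 171.6 / 26.27 = 6.532 mg/L.

S ≈ 6.53 mg/L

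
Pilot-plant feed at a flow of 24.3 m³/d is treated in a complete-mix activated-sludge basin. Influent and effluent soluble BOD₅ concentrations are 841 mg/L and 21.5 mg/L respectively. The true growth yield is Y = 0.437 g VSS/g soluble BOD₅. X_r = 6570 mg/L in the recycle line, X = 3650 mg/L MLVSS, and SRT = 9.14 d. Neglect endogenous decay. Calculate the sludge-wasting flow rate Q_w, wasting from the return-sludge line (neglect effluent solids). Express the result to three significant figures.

Biomass mass balance (decay neglected): V·X = Y·Q·(S₀ − S)·θ_c, so V = 0.437 × 24.3 × (841 − 21.5) × 9.14 / 3650 = 21.79 m³.
θ_c = V·X/(Q_w·X_r) when wasting from the recycle, so Q_w = V·X/(θ_c·X_r) = 21.79 × 3650 / (9.14 × 6570) = 1.325 m³/d.

Q_w ≈ 1.32 m³/d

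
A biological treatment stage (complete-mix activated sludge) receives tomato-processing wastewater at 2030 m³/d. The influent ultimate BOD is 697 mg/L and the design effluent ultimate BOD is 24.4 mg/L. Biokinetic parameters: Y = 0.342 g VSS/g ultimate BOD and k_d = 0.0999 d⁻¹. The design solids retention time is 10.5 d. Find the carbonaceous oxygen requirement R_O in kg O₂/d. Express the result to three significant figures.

The observed yield is Y_obs = Y/(1 + k_d·θ_c) = 0.342 / (1 + 0.0999 × 10.5) = 0.342 / 2.049 = 0.1669 g VSS per g ultimate BOD removed.
Q·(S₀ − S) = 2030 × (697 − 24.4) × 10⁻³ = 1365 kg/d removed.
P_X = Y_obs·Q·(S₀ − S) = 0.1669 × 1365 = 227.9 kg VSS/d.
Carbonaceous O₂ demand = substrate oxidised − cell-mass equivalent = 1365 − 1.42 × 227.9 = 1042 kg O₂/d.

R_O ≈ 1040 kg O₂/d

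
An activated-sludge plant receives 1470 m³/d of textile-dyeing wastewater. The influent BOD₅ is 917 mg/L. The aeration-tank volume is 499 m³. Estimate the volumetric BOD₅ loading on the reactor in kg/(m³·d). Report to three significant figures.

L_v ≈ 2.70 kg BOD₅/(m³·d)

Volumetric loading L_v = Q·S₀ / V = 1470 × 917 g/m³ / 499.0 m³ = 2701 g/(m³·d) = 2.701 kg BOD₅/(m³·d).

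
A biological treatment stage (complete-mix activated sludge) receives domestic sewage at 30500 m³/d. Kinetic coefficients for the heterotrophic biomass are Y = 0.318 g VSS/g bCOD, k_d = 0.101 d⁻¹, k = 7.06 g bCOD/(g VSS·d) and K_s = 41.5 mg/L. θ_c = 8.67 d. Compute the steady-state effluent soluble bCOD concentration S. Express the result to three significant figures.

From the Monod/SRT balance for a CMAS, S = K_s·(1+k_d θ_c)/[θ_c·(Y k − k_d) − 1] = 41.5 × (1 + 0.101 × 8.67) / [8.67 × (0.318 × 7.06 − 0.101) − 1] = 77.84 / 17.59 = 4.425 mg/L.

S ≈ 4.43 mg/L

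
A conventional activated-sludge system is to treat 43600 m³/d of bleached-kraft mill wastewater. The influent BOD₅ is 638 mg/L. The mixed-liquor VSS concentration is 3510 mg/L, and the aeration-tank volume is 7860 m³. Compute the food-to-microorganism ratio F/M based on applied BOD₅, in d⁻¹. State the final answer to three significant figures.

F/M ≈ 1.01 d⁻¹

F/M = Q·S₀ / (V·X) = 43600 × 638 / (7860 × 3510) = 1.008 g BOD₅·(g VSS·d)⁻¹.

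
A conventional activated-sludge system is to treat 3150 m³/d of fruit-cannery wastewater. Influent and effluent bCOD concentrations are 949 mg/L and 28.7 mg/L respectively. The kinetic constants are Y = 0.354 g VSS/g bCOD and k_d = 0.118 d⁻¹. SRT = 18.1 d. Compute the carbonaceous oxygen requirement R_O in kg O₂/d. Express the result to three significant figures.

R_O ≈ 2430 kg O₂/d

Observed yield with endogenous decay: Y_obs = Y / (1 + k_d·θ_c) = 0.354 / (1 + 0.118 × 18.1) = 0.354 / 3.136 = 0.1129 g VSS/g bCOD.
ΔS = 949 − 28.7 = 920.3 mg/L, so the substrate removal rate is 3150 × 920.3/1000 = 2899 kg bCOD/d.
Net sludge production P_X = 0.1129 × 2899 = 327.3 kg VSS/d.
R_O = Q·(S₀ − S) − 1.42·P_X = 2899 − 1.42 × 327.3 = 2434 kg O₂/d.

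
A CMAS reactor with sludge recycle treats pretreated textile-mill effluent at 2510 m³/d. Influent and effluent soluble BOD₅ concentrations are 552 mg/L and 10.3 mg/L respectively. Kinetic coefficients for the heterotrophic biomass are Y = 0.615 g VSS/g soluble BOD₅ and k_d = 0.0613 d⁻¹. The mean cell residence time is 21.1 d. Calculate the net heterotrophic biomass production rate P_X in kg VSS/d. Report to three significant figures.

P_X ≈ 365 kg VSS/d

Observed yield with endogenous decay: Y_obs = Y / (1 + k_d·θ_c) = 0.615 / (1 + 0.0613 × 21.1) = 0.615 / 2.293 = 0.2682 g VSS/g soluble BOD₅.
ΔS = 552 − 10.3 = 541.7 mg/L, so the substrate removal rate is 2510 × 541.7/1000 = 1360 kg soluble BOD₅/d.
Net biomass production P_X = Y_obs × Q·(S₀ − S) = 0.2682 × 1360 = 364.6 kg VSS/d.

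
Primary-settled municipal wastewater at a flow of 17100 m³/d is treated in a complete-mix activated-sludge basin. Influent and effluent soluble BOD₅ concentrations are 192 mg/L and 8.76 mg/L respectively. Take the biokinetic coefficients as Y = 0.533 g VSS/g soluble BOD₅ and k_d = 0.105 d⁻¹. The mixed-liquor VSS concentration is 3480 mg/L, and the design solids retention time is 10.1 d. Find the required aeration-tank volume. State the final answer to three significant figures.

V ≈ 2350 m³

Steady-state biomass mass balance: V·X·(1 + k_d·θ_c) = Y·Q·(S₀ − S)·θ_c, so V = 0.533 × 17100 × (192 − 8.76) × 10.1 / [3480 × (1 + 0.105 × 10.1)] = 1.69×10^7 / 7171 = 2352 m³.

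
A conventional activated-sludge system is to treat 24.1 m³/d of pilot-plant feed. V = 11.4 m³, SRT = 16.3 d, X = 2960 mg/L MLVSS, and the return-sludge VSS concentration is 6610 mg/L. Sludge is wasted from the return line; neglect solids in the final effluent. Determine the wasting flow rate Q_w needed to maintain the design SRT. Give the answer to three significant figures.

Q_w ≈ 0.313 m³/d

Q_w = (V·X)/(θ_c X_r) = 11.40 × 2960 / (16.3 × 6610) = 0.3132 m³/d.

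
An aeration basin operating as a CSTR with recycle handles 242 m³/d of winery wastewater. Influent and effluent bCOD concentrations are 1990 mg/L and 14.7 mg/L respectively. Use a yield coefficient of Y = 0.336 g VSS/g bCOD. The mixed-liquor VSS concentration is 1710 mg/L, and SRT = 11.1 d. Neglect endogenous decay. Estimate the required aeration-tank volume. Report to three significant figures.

With k_d = 0 the design equation reduces to V = Y Q (S₀−S) θ_c / X = 0.336 × 242 × (1990 − 14.7) × 11.1 / 1710 = 1043 m³.

V ≈ 1040 m³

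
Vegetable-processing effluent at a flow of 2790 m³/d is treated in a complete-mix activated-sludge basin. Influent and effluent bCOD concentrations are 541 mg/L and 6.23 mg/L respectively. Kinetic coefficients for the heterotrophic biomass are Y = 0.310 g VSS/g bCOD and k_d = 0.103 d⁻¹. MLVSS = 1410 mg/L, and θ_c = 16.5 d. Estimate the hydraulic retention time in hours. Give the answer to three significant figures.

τ ≈ 17.2 h

Rearranging the biomass balance for a CMAS with decay, V = Y·Q·ΔS·θ_c / [X·(1+k_d θ_c)] = 0.310 × 2790 × (541 − 6.23) × 16.5 / [1410 × (1 + 0.103 × 16.5)] = 7.63×10^6 / 3806 = 2005 m³.
HRT = V/Q = 2005 m³ / 2790 m³·d⁻¹ = 0.7186 d × 24 = 17.25 h.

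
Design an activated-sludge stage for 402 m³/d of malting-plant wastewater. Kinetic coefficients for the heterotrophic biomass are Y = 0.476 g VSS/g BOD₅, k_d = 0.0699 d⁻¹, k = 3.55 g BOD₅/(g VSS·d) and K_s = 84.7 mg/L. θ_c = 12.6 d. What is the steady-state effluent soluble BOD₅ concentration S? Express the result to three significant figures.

Effluent substrate depends only on kinetics and SRT: S = K_s(1 + k_d θ_c) / [θ_c(Yk − k_d) − 1] = 84.7 × (1 + 0.0699 × 12.6) / [12.6 × (0.476 × 3.55 − 0.0699) − 1] = 159.3 / 19.41 = 8.207 mg/L.

S ≈ 8.21 mg/L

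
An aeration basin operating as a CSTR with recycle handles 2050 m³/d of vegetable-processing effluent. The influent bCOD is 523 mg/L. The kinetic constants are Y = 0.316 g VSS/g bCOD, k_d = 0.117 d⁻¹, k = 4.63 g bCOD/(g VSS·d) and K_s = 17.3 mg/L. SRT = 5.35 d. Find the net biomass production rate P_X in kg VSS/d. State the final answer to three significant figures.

P_X ≈ 207 kg VSS/d

For a completely mixed reactor with recycle the Lawrence–McCarty relation gives S = K_s·(1 + k_d·θ_c) / [θ_c·(Y·k − k_d) − 1] = 17.3 × (1 + 0.117 × 5.35) / [5.35 × (0.316 × 4.63 − 0.117) − 1] = 28.13 / 6.202 = 4.536 mg/L.
The observed yield is Y_obs = Y/(1 + k_d·θ_c) = 0.316 / (1 + 0.117 × 5.35) = 0.316 / 1.626 = 0.1943 g VSS per g bCOD removed.
Substrate removed = Q·(S₀ − S) = 2050 m³/d × (523 − 4.54) g/m³ = 1.06×10^6 g/d = 1063 kg/d.
So the net sludge growth is P_X = 0.1943 × 1063 = 206.6 kg VSS/d.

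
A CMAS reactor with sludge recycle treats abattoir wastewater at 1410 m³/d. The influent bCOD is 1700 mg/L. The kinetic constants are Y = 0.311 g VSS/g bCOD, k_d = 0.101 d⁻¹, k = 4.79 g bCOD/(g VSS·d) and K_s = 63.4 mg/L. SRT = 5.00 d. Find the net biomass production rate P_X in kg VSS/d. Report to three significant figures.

P_X ≈ 491 kg VSS/d

Effluent substrate depends only on kinetics and SRT: S = K_s(1 + k_d θ_c) / [θ_c(Yk − k_d) − 1] = 63.4 × (1 + 0.101 × 5.00) / [5.00 × (0.311 × 4.79 − 0.101) − 1] = 95.42 / 5.943 = 16.05 mg/L.
The observed yield is Y_obs = Y/(1 + k_d·θ_c) = 0.311 / (1 + 0.101 × 5.00) = 0.311 / 1.505 = 0.2066 g VSS per g bCOD removed.
Substrate removed = Q·(S₀ − S) = 1410 m³/d × (1700 − 16.1) g/m³ = 2.37×10^6 g/d = 2374 kg/d.
Biomass produced: P_X = Y_obs·Q·ΔS = 0.2066 × 2374 ≈ 490.6 kg VSS/d.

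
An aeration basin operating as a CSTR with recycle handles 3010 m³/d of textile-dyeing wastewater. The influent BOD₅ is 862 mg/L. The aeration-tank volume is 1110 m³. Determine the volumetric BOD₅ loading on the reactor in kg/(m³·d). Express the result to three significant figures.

L_v ≈ 2.34 kg BOD₅/(m³·d)

Applied BOD₅ load per unit volume = Q·S₀/V = (3010 × 862/1000)/1110 = 2.337 kg BOD₅·m⁻³·d⁻¹.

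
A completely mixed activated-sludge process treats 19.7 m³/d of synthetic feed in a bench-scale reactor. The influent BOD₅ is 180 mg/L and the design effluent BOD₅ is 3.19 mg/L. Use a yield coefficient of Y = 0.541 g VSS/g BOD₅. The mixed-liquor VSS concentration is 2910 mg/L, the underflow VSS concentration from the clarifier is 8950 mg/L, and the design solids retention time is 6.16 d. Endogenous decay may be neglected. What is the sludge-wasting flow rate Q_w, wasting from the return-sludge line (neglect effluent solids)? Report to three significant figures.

Biomass mass balance (decay neglected): V·X = Y·Q·(S₀ − S)·θ_c, so V = 0.541 × 19.7 × (180 − 3.19) × 6.16 / 2910 = 3.989 m³.
Q_w = (V·X)/(θ_c X_r) = 3.989 × 2910 / (6.16 × 8950) = 0.2105 m³/d.

Q_w ≈ 0.211 m³/d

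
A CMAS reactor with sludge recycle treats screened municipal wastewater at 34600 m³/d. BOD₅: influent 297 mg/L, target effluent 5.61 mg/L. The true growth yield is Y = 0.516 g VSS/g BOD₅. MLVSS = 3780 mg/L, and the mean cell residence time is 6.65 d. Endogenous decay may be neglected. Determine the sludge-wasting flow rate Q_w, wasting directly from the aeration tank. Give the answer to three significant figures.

Biomass mass balance (decay neglected): V·X = Y·Q·(S₀ − S)·θ_c, so V = 0.516 × 34600 × (297 − 5.61) × 6.65 / 3780 = 9152 m³.
With mixed-liquor wasting, θ_c = V/Q_w, so Q_w = V/θ_c = 9152/6.65 = 1376 m³/d.

Q_w ≈ 1380 m³/d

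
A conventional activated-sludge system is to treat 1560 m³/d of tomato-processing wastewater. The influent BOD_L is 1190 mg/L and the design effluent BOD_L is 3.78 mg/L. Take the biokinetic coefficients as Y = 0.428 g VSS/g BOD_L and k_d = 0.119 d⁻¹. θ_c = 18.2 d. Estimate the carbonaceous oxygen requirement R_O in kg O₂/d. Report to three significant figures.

The observed yield is Y_obs = Y/(1 + k_d·θ_c) = 0.428 / (1 + 0.119 × 18.2) = 0.428 / 3.166 = 0.1352 g VSS per g BOD_L removed.
Mass of BOD_L removed per day: Q(S₀ − S) = 1560 × 1186 g/m³ = 1851 kg/d.
Net sludge production P_X = 0.1352 × 1851 = 250.2 kg VSS/d.
Carbonaceous O₂ demand = substrate oxidised − cell-mass equivalent = 1851 − 1.42 × 250.2 = 1495 kg O₂/d.

R_O ≈ 1500 kg O₂/d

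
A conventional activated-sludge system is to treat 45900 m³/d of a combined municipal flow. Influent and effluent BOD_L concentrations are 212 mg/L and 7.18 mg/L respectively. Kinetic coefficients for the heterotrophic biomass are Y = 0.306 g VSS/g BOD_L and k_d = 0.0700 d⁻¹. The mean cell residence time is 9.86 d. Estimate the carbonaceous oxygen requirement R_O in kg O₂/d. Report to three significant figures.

R_O ≈ 6980 kg O₂/d

Y_obs = Y / (1 + k_d θ_c) = 0.306 / (1 + 0.0700 × 9.86) = 0.306 / 1.690 = 0.1810.
Mass of BOD_L removed per day: Q(S₀ − S) = 45900 × 204.8 g/m³ = 9401 kg/d.
P_X = Y_obs·Q·(S₀ − S) = 0.1810 × 9401 = 1702 kg VSS/d.
Carbonaceous O₂ demand = substrate oxidised − cell-mass equivalent = 9401 − 1.42 × 1702 = 6984 kg O₂/d.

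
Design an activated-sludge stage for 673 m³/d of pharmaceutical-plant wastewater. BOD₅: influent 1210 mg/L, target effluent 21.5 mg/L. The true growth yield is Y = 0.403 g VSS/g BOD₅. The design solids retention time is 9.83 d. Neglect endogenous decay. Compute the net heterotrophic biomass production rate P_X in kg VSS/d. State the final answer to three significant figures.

P_X ≈ 322 kg VSS/d

Since k_d ≈ 0, Y_obs = Y = 0.403 g VSS/g BOD₅.
Mass of BOD₅ removed per day: Q(S₀ − S) = 673 × 1188 g/m³ = 799.9 kg/d.
P_X = Y_obs · Q(S₀ − S) = 0.4030 × 799.9 = 322.3 kg VSS/d.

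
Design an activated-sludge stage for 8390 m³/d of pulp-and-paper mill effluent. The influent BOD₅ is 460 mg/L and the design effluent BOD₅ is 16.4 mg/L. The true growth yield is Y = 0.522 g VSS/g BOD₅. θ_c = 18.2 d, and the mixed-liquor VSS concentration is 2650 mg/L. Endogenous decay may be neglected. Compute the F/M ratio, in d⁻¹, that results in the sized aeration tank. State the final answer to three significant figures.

F/M ≈ 0.109 d⁻¹

Biomass mass balance (decay neglected): V·X = Y·Q·(S₀ − S)·θ_c, so V = 0.522 × 8390 × (460 − 16.4) × 18.2 / 2650 = 13343 m³.
F/M = applied load / biomass = Q·S₀/(V·X) = 8390 × 460 / (13343 × 2650) = 0.1092 d⁻¹.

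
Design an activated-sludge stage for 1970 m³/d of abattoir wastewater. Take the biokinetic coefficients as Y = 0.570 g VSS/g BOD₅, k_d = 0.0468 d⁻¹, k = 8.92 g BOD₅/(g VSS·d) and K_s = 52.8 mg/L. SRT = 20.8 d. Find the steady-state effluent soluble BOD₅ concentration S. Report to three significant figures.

S ≈ 1.00 mg/L

For a completely mixed reactor with recycle the Lawrence–McCarty relation gives S = K_s·(1 + k_d·θ_c) / [θ_c·(Y·k − k_d) − 1] = 52.8 × (1 + 0.0468 × 20.8) / [20.8 × (0.570 × 8.92 − 0.0468) − 1] = 104.2 / 103.8 = 1.004 mg/L.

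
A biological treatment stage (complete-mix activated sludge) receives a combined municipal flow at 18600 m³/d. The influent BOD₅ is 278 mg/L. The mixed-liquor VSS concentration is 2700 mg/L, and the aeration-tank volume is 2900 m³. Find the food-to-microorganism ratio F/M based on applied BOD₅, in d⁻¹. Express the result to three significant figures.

F/M ≈ 0.660 d⁻¹

F/M = applied load / biomass = Q·S₀/(V·X) = 18600 × 278 / (2900 × 2700) = 0.6604 d⁻¹.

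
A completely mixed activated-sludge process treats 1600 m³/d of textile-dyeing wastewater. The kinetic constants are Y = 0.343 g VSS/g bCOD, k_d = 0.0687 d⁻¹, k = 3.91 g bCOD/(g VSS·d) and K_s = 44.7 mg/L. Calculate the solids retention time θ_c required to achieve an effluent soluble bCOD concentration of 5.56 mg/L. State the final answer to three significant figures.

Specific growth rate at S = 5.56 mg/L: μ = YkS/(K_s+S) = 0.343·3.91·5.56/(44.7+5.56) = 0.1484 d⁻¹.
1/θ_c = 0.1484 − 0.0687 = 0.07966 d⁻¹, so θ_c = 12.55 d.

θ_c ≈ 12.6 d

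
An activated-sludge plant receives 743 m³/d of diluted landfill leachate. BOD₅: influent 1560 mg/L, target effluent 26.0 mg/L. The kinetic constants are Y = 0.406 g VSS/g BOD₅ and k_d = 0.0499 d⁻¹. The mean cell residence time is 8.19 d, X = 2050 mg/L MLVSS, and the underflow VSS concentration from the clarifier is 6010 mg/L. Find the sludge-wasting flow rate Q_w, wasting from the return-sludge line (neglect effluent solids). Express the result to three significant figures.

Rearranging the biomass balance for a CMAS with decay, V = Y·Q·ΔS·θ_c / [X·(1+k_d θ_c)] = 0.406 × 743 × (1560 − 26.0) × 8.19 / [2050 × (1 + 0.0499 × 8.19)] = 3.79×10^6 / 2888 = 1312 m³.
Q_w = (V·X)/(θ_c X_r) = 1312 × 2050 / (8.19 × 6010) = 54.66 m³/d.

Q_w ≈ 54.7 m³/d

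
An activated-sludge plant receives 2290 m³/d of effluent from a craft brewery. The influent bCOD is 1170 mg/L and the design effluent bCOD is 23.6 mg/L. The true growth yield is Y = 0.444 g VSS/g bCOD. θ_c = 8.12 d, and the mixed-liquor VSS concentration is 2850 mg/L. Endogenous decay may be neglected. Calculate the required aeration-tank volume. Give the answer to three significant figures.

V ≈ 3320 m³

V·X = Y·Q·ΔS·θ_c gives V = 0.444 × 2290 × (1170 − 23.6) × 8.12 / 2850 = 3321 m³.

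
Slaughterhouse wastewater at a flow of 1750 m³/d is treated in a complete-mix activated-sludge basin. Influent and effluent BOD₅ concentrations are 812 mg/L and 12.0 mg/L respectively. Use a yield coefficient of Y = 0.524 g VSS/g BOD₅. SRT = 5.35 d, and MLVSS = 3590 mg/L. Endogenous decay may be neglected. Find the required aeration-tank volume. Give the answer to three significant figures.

V ≈ 1090 m³

With k_d = 0 the design equation reduces to V = Y Q (S₀−S) θ_c / X = 0.524 × 1750 × (812 − 12.0) × 5.35 / 3590 = 1093 m³.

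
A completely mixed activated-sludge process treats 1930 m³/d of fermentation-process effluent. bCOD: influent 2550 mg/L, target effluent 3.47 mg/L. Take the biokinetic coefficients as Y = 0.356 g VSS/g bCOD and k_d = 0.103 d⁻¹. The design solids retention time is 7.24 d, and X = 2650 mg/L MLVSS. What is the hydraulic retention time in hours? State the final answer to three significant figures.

τ ≈ 34.1 h

From the SRT design equation V = Y Q (S₀−S) θ_c / [X (1 + k_d θ_c)] = 0.356 × 1930 × (2550 − 3.47) × 7.24 / [2650 × (1 + 0.103 × 7.24)] = 1.27×10^7 / 4626 = 2738 m³.
HRT = V/Q = 2738 m³ / 1930 m³·d⁻¹ = 1.419 d × 24 = 34.05 h.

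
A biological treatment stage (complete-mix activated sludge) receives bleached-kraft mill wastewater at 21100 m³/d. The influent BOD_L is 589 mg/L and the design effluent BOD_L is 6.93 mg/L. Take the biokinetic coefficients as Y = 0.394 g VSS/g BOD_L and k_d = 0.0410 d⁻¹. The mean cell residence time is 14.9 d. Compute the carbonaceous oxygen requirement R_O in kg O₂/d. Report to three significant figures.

The observed yield is Y_obs = Y/(1 + k_d·θ_c) = 0.394 / (1 + 0.0410 × 14.9) = 0.394 / 1.611 = 0.2446 g VSS per g BOD_L removed.
Substrate removed = Q·(S₀ − S) = 21100 m³/d × (589 − 6.93) g/m³ = 1.23×10^7 g/d = 12282 kg/d.
Biomass synthesised: P_X = Y_obs × 12282 = 3004 kg VSS/d.
R_O = Q·ΔS − 1.42 P_X = 12282 − 4266 = 8016 kg O₂/d.

R_O ≈ 8020 kg O₂/d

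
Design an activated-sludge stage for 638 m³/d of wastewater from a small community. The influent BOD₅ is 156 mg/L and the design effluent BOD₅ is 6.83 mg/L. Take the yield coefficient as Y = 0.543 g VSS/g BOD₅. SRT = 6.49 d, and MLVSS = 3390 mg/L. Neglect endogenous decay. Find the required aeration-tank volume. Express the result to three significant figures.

V ≈ 98.9 m³

With k_d = 0 the design equation reduces to V = Y Q (S₀−S) θ_c / X = 0.543 × 638 × (156 − 6.83) × 6.49 / 3390 = 98.93 m³.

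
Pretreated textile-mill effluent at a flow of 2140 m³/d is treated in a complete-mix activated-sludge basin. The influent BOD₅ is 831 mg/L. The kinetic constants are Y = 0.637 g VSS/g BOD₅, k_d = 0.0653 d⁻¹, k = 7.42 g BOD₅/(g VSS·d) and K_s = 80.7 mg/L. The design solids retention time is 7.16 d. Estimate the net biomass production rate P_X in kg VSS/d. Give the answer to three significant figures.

From the Monod/SRT balance for a CMAS, S = K_s·(1+k_d θ_c)/[θ_c·(Y k − k_d) − 1] = 80.7 × (1 + 0.0653 × 7.16) / [7.16 × (0.637 × 7.42 − 0.0653) − 1] = 118.4 / 32.37 = 3.658 mg/L.
Observed yield with endogenous decay: Y_obs = Y / (1 + k_d·θ_c) = 0.637 / (1 + 0.0653 × 7.16) = 0.637 / 1.468 = 0.4341 g VSS/g BOD₅.
Substrate removed = Q·(S₀ − S) = 2140 m³/d × (831 − 3.66) g/m³ = 1.77×10^6 g/d = 1771 kg/d.
P_X = Y_obs · Q(S₀ − S) = 0.4341 × 1771 = 768.5 kg VSS/d.

P_X ≈ 769 kg VSS/d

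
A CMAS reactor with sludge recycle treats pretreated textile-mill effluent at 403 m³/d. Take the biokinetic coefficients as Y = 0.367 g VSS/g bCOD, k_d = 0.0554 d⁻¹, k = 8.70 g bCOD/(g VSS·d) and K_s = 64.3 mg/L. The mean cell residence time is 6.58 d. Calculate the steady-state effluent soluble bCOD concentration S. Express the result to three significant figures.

For a completely mixed reactor with recycle the Lawrence–McCarty relation gives S = K_s·(1 + k_d·θ_c) / [θ_c·(Y·k − k_d) − 1] = 64.3 × (1 + 0.0554 × 6.58) / [6.58 × (0.367 × 8.70 − 0.0554) − 1] = 87.74 / 19.64 = 4.466 mg/L.

S ≈ 4.47 mg/L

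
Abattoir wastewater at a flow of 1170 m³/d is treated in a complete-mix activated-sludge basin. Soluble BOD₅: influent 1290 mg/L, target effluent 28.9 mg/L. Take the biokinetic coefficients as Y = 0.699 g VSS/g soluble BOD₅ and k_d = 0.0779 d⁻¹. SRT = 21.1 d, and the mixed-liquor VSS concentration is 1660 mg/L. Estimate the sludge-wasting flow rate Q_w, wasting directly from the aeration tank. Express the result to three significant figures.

From the SRT design equation V = Y Q (S₀−S) θ_c / [X (1 + k_d θ_c)] = 0.699 × 1170 × (1290 − 28.9) × 21.1 / [1660 × (1 + 0.0779 × 21.1)] = 2.18×10^7 / 4389 = 4959 m³.
For wasting at MLVSS concentration, Q_w = V/θ_c = 4959/21.1 = 235.0 m³/d.

Q_w ≈ 235 m³/d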